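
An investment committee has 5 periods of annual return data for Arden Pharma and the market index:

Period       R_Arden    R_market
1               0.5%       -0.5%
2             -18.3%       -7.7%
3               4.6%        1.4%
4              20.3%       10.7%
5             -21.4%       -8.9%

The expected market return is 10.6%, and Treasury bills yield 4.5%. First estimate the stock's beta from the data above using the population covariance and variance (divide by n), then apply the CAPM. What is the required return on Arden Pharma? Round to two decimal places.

Mean R_i = (0.5 − 18.3 + 4.6 + 20.3 − 21.4) / 5 = -2.8600%
Mean R_m = (-0.5 − 7.7 + 1.4 + 10.7 − 8.9) / 5 = -1.0000%
Σ(R_i − R̄_i)(R_m − R̄_m) = 540.4700  ⇒  Cov = 540.4700 / 5 = 108.0940
Σ(R_m − R̄_m)² = 250.2000  ⇒  Var(R_m) = 250.2000 / 5 = 50.0400
β = Cov / Var(R_m) = 108.0940 / 50.0400 = 2.1602
MRP = 10.6% − 4.5% = 6.10%
E(R) = R_f + β × MRP = 4.5% + 2.1602 × 6.1% = 17.68%

17.68%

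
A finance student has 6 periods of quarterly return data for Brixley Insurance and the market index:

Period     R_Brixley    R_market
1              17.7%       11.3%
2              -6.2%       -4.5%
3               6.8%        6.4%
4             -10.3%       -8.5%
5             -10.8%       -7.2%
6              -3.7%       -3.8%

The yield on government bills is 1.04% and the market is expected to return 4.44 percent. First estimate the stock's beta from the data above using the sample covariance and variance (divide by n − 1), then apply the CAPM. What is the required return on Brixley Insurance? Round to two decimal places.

5.75%

Mean R_i = (17.7 − 6.2 + 6.8 − 10.3 − 10.8 − 3.7) / 6 = -1.0833%
Mean R_m = (11.3 − 4.5 + 6.4 − 8.5 − 7.2 − 3.8) / 6 = -1.0500%
Σ(R_i − R̄_i)(R_m − R̄_m) = 443.9750  ⇒  Cov = 443.9750 / 5 = 88.7950
Σ(R_m − R̄_m)² = 320.8150  ⇒  Var(R_m) = 320.8150 / 5 = 64.1630
β = Cov / Var(R_m) = 88.7950 / 64.1630 = 1.3839
MRP = 4.44% − 1.04% = 3.40%
E(R) = R_f + β × MRP = 1.04% + 1.3839 × 3.40% = 5.75%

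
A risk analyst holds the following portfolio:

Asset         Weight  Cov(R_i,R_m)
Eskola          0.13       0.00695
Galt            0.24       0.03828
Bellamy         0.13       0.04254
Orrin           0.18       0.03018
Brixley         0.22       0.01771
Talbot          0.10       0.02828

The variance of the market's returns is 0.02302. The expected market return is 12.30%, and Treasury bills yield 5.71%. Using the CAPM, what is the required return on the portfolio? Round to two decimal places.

13.66%

β_Eskola = 0.00695 / 0.02302 = 0.3019
β_Galt = 0.03828 / 0.02302 = 1.6629
β_Bellamy = 0.04254 / 0.02302 = 1.8480
β_Orrin = 0.03018 / 0.02302 = 1.3110
β_Brixley = 0.01771 / 0.02302 = 0.7693
β_Talbot = 0.02828 / 0.02302 = 1.2285
β_P = Σ w_i β_i = 0.13×0.3019 + 0.24×1.6629 + 0.13×1.8480 + 0.18×1.3110 + 0.22×0.7693 + 0.10×1.2285 = 1.2067
MRP = 12.30% − 5.71% = 6.59%
E(R_P) = R_f + β_P × MRP = 5.71% + 1.2067 × 6.59% = 13.66%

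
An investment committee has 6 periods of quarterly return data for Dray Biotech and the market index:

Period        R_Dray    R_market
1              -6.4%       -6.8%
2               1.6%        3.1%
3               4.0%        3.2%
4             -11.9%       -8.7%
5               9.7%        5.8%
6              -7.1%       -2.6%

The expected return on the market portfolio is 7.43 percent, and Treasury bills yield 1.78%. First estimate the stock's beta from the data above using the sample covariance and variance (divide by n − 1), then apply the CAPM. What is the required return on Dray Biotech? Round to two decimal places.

Mean R_i = (-6.4 + 1.6 + 4.0 − 11.9 + 9.7 − 7.1) / 6 = -1.6833%
Mean R_m = (-6.8 + 3.1 + 3.2 − 8.7 + 5.8 − 2.6) / 6 = -1.0000%
Σ(R_i − R̄_i)(R_m − R̄_m) = 229.4300  ⇒  Cov = 229.4300 / 5 = 45.8860
Σ(R_m − R̄_m)² = 176.1800  ⇒  Var(R_m) = 176.1800 / 5 = 35.2360
β = Cov / Var(R_m) = 45.8860 / 35.2360 = 1.3022
MRP = 7.43% − 1.78% = 5.65%
E(R) = R_f + β × MRP = 1.78% + 1.3022 × 5.65% = 9.14%

9.14%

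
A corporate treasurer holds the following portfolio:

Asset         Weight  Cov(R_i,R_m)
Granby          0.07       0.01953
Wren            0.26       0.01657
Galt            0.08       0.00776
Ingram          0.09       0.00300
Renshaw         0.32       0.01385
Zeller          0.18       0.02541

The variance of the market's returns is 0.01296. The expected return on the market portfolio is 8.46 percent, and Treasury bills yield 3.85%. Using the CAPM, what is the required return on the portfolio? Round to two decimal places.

β_Granby = 0.01953 / 0.01296 = 1.5069
β_Wren = 0.01657 / 0.01296 = 1.2785
β_Galt = 0.00776 / 0.01296 = 0.5988
β_Ingram = 0.00300 / 0.01296 = 0.2315
β_Renshaw = 0.01385 / 0.01296 = 1.0687
β_Zeller = 0.02541 / 0.01296 = 1.9606
β_P = Σ w_i β_i = 0.07×1.5069 + 0.26×1.2785 + 0.08×0.5988 + 0.09×0.2315 + 0.32×1.0687 + 0.18×1.9606 = 1.2015
MRP = 8.46% − 3.85% = 4.61%
E(R_P) = R_f + β_P × MRP = 3.85% + 1.2015 × 4.61% = 9.39%

9.39%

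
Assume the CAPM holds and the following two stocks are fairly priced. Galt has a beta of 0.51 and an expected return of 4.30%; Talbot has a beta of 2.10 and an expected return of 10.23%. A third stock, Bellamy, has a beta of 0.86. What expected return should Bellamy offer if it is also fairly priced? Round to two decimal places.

MRP (SML slope) = (10.23% − 4.30%) / (2.10 − 0.51) = 5.93% / 1.59 = 3.7296%
R_f (intercept) = 4.30% − 0.51 × 3.7296% = 2.3979%
E(R_Bellamy) = R_f + β × MRP = 2.3979% + 0.86 × 3.7296% = 5.61%

5.61%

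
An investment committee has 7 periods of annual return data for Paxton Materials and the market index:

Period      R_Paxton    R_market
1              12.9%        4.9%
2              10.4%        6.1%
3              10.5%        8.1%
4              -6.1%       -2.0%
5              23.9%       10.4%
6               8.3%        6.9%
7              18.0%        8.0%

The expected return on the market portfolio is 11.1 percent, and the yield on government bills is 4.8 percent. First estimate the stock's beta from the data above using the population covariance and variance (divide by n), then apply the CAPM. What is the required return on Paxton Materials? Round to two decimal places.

Mean R_i = (12.9 + 10.4 + 10.5 − 6.1 + 23.9 + 8.3 + 18.0) / 7 = 11.1286%
Mean R_m = (4.9 + 6.1 + 8.1 − 2.0 + 10.4 + 6.9 + 8.0) / 7 = 6.0571%
Σ(R_i − R̄_i)(R_m − R̄_m) = 201.8786  ⇒  Cov = 201.8786 / 7 = 28.8398
Σ(R_m − R̄_m)² = 93.7771  ⇒  Var(R_m) = 93.7771 / 7 = 13.3967
β = Cov / Var(R_m) = 28.8398 / 13.3967 = 2.1528
MRP = 11.1% − 4.8% = 6.30%
E(R) = R_f + β × MRP = 4.8% + 2.1528 × 6.3% = 18.36%

18.36%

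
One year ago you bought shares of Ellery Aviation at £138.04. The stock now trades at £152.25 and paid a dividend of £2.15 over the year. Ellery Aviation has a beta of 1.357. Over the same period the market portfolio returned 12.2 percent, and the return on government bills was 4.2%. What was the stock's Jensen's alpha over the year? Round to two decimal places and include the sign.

-3.20%

Realised HPR = (P1 + D1 − P0) / P0 = (152.25 + 2.15 − 138.04) / 138.04 = 16.36 / 138.04 = 11.8516%
MRP = 12.2% − 4.2% = 8.00%
CAPM required = R_f + β·MRP = 4.2% + 1.357 × 8.0% = 15.0560%
α = realised − required = 11.8516% − 15.0560% = -3.20%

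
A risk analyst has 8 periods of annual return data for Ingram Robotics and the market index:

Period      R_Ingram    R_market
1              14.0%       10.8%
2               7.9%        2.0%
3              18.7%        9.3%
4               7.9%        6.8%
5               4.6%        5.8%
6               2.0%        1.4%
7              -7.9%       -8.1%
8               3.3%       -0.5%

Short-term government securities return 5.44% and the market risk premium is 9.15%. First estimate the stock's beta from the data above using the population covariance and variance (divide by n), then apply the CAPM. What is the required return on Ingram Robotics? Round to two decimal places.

Mean R_i = (14.0 + 7.9 + 18.7 + 7.9 + 4.6 + 2.0 − 7.9 + 3.3) / 8 = 6.3125%
Mean R_m = (10.8 + 2.0 + 9.3 + 6.8 + 5.8 + 1.4 − 8.1 − 0.5) / 8 = 3.4375%
Σ(R_i − R̄_i)(R_m − R̄_m) = 312.8563  ⇒  Cov = 312.8563 / 8 = 39.1070
Σ(R_m − R̄_m)² = 260.2988  ⇒  Var(R_m) = 260.2988 / 8 = 32.5374
β = Cov / Var(R_m) = 39.1070 / 32.5374 = 1.2019
E(R) = R_f + β × MRP = 5.44% + 1.2019 × 9.15% = 16.44%

16.44%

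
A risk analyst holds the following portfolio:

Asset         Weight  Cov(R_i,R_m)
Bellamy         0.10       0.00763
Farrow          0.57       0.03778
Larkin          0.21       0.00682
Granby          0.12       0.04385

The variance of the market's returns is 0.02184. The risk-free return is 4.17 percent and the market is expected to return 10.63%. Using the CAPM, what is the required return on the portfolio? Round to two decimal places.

β_Bellamy = 0.00763 / 0.02184 = 0.3494
β_Farrow = 0.03778 / 0.02184 = 1.7299
β_Larkin = 0.00682 / 0.02184 = 0.3123
β_Granby = 0.04385 / 0.02184 = 2.0078
β_P = Σ w_i β_i = 0.10×0.3494 + 0.57×1.7299 + 0.21×0.3123 + 0.12×2.0078 = 1.3275
MRP = 10.63% − 4.17% = 6.46%
E(R_P) = R_f + β_P × MRP = 4.17% + 1.3275 × 6.46% = 12.75%

12.75%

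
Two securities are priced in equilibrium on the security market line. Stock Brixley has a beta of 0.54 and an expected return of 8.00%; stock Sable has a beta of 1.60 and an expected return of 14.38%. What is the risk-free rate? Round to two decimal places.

4.75%

Both satisfy E(R) = R_f + β·MRP, so the slope of the SML is
MRP = (14.38% − 8.00%) / (1.60 − 0.54) = 6.38% / 1.06 = 6.0189%
R_f = E(R_Brixley) − β_Brixley·MRP = 8.00% − 0.54 × 6.0189% = 4.7498%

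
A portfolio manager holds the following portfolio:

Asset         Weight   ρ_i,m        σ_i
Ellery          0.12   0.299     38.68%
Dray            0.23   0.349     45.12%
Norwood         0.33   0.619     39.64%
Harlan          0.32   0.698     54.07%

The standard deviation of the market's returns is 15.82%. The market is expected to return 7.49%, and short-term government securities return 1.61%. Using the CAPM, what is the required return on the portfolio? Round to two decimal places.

β_Ellery = 0.299 × 38.68% / 15.82% = 0.7311
β_Dray = 0.349 × 45.12% / 15.82% = 0.9954
β_Norwood = 0.619 × 39.64% / 15.82% = 1.5510
β_Harlan = 0.698 × 54.07% / 15.82% = 2.3856
β_P = Σ w_i β_i = 0.12×0.7311 + 0.23×0.9954 + 0.33×1.5510 + 0.32×2.3856 = 1.5919
MRP = 7.49% − 1.61% = 5.88%
E(R_P) = R_f + β_P × MRP = 1.61% + 1.5919 × 5.88% = 10.97%

10.97%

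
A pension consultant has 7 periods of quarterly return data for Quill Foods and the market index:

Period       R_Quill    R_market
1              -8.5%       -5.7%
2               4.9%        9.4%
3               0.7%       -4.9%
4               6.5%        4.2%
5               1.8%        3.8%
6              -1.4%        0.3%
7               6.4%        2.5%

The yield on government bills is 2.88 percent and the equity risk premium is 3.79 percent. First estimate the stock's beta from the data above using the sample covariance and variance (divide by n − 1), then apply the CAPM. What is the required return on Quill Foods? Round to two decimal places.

Mean R_i = (-8.5 + 4.9 + 0.7 + 6.5 + 1.8 − 1.4 + 6.4) / 7 = 1.4857%
Mean R_m = (-5.7 + 9.4 − 4.9 + 4.2 + 3.8 + 0.3 + 2.5) / 7 = 1.3714%
Σ(R_i − R̄_i)(R_m − R̄_m) = 126.5371  ⇒  Cov = 126.5371 / 6 = 21.0895
Σ(R_m − R̄_m)² = 170.1143  ⇒  Var(R_m) = 170.1143 / 6 = 28.3524
β = Cov / Var(R_m) = 21.0895 / 28.3524 = 0.7438
E(R) = R_f + β × MRP = 2.88% + 0.7438 × 3.79% = 5.70%

5.70%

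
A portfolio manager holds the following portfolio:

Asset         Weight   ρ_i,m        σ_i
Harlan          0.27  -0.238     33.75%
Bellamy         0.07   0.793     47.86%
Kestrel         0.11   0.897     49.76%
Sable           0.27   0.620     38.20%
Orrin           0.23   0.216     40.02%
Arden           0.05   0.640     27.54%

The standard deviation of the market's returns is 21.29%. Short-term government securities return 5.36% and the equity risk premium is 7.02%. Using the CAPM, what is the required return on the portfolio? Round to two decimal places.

β_Harlan = -0.238 × 33.75% / 21.29% = -0.3773
β_Bellamy = 0.793 × 47.86% / 21.29% = 1.7827
β_Kestrel = 0.897 × 49.76% / 21.29% = 2.0965
β_Sable = 0.620 × 38.20% / 21.29% = 1.1124
β_Orrin = 0.216 × 40.02% / 21.29% = 0.4060
β_Arden = 0.640 × 27.54% / 21.29% = 0.8279
β_P = Σ w_i β_i = 0.27×-0.3773 + 0.07×1.7827 + 0.11×2.0965 + 0.27×1.1124 + 0.23×0.4060 + 0.05×0.8279 = 0.6887
E(R_P) = R_f + β_P × MRP = 5.36% + 0.6887 × 7.02% = 10.19%

10.19%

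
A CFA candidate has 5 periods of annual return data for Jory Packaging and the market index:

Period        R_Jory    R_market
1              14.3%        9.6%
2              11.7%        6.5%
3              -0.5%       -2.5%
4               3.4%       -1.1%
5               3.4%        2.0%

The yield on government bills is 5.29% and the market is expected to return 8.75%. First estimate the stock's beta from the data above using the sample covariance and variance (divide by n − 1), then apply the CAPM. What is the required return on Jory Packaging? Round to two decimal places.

Mean R_i = (14.3 + 11.7 − 0.5 + 3.4 + 3.4) / 5 = 6.4600%
Mean R_m = (9.6 + 6.5 − 2.5 − 1.1 + 2.0) / 5 = 2.9000%
Σ(R_i − R̄_i)(R_m − R̄_m) = 123.9700  ⇒  Cov = 123.9700 / 4 = 30.9925
Σ(R_m − R̄_m)² = 103.8200  ⇒  Var(R_m) = 103.8200 / 4 = 25.9550
β = Cov / Var(R_m) = 30.9925 / 25.9550 = 1.1941
MRP = 8.75% − 5.29% = 3.46%
E(R) = R_f + β × MRP = 5.29% + 1.1941 × 3.46% = 9.42%

9.42%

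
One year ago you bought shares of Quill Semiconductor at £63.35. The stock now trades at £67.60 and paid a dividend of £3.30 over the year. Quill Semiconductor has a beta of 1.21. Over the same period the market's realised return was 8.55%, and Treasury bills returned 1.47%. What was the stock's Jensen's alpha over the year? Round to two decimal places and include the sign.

+1.88%

Realised HPR = (P1 + D1 − P0) / P0 = (67.60 + 3.30 − 63.35) / 63.35 = 7.55 / 63.35 = 11.9179%
MRP = 8.55% − 1.47% = 7.08%
CAPM required = R_f + β·MRP = 1.47% + 1.21 × 7.08% = 10.0368%
α = realised − required = 11.9179% − 10.0368% = +1.88%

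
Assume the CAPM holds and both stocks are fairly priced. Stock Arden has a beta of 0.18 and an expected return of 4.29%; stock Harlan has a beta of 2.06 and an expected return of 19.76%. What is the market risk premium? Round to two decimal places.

8.23%

Both satisfy E(R) = R_f + β·MRP, so the slope of the SML is
MRP = (19.76% − 4.29%) / (2.06 − 0.18) = 15.47% / 1.88 = 8.2287%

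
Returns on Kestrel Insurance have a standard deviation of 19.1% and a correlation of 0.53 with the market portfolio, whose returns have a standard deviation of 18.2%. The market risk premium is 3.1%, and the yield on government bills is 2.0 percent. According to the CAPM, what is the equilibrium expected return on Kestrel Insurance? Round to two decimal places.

3.72%

β = ρ × σ_i / σ_m = 0.53 × 19.1% / 18.2% = 0.5562
E(R) = 2.0% + 0.5562 × 3.1% = 3.72%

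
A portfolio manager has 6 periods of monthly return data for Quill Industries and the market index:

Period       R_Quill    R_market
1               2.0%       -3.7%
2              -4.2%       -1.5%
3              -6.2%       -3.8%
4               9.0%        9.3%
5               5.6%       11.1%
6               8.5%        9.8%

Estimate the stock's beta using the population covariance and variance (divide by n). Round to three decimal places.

Mean R_i = (2.0 − 4.2 − 6.2 + 9.0 + 5.6 + 8.5) / 6 = 2.4500%
Mean R_m = (-3.7 − 1.5 − 3.8 + 9.3 + 11.1 + 9.8) / 6 = 3.5333%
Σ(R_i − R̄_i)(R_m − R̄_m) = 199.6800  ⇒  Cov = 199.6800 / 6 = 33.2800
Σ(R_m − R̄_m)² = 261.2133  ⇒  Var(R_m) = 261.2133 / 6 = 43.5356
β = Cov / Var(R_m) = 33.2800 / 43.5356 = 0.7644

0.764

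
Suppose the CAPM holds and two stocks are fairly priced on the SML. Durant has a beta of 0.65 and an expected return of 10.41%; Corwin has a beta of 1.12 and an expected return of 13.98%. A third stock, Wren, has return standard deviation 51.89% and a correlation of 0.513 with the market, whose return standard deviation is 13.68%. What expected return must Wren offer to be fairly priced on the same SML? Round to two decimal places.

MRP = (13.98% − 10.41%) / (1.12 − 0.65) = 7.5957%
R_f = 10.41% − 0.65 × 7.5957% = 5.4728%
β_Wren = ρ·σ_i/σ_m = 0.513 × 51.89 / 13.68 = 1.9459
E(R_Wren) = R_f + β × MRP = 5.4728% + 1.9459 × 7.5957% = 20.25%

20.25%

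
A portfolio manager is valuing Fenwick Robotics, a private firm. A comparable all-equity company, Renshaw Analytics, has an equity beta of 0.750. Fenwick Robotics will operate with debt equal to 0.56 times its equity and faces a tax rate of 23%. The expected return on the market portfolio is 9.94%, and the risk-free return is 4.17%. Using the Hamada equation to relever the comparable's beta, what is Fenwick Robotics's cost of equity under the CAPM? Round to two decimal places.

10.36%

β_L = β_U × [1 + (1 − t)(D/E)] = 0.750 × [1 + (1 − 0.23) × 0.56]
    = 0.750 × [1 + 0.77 × 0.56] = 0.750 × 1.4312 = 1.0734
MRP = 9.94% − 4.17% = 5.77%
E(R) = R_f + β_L × MRP = 4.17% + 1.0734 × 5.77% = 10.36%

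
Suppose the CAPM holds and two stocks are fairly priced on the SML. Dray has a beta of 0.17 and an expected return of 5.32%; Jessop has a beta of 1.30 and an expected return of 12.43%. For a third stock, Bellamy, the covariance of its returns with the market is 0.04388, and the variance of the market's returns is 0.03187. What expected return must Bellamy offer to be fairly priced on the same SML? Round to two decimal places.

12.91%

MRP = (12.43% − 5.32%) / (1.30 − 0.17) = 6.2920%
R_f = 5.32% − 0.17 × 6.2920% = 4.2504%
β_Bellamy = Cov / Var(R_m) = 0.04388 / 0.03187 = 1.3768
E(R_Bellamy) = R_f + β × MRP = 4.2504% + 1.3768 × 6.2920% = 12.91%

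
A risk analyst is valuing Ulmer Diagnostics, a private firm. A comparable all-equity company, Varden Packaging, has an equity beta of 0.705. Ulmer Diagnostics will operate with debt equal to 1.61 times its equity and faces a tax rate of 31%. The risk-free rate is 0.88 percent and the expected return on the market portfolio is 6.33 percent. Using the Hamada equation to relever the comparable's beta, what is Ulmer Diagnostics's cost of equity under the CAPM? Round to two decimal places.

β_L = β_U × [1 + (1 − t)(D/E)] = 0.705 × [1 + (1 − 0.31) × 1.61]
    = 0.705 × [1 + 0.69 × 1.61] = 0.705 × 2.1109 = 1.4882
MRP = 6.33% − 0.88% = 5.45%
E(R) = R_f + β_L × MRP = 0.88% + 1.4882 × 5.45% = 8.99%

8.99%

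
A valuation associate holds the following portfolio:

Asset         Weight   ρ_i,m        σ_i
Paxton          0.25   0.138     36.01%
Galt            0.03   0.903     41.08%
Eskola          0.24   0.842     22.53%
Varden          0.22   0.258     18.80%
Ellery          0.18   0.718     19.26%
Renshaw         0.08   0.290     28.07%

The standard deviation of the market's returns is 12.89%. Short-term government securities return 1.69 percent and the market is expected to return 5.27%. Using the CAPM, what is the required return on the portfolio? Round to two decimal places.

4.78%

β_Paxton = 0.138 × 36.01% / 12.89% = 0.3855
β_Galt = 0.903 × 41.08% / 12.89% = 2.8778
β_Eskola = 0.842 × 22.53% / 12.89% = 1.4717
β_Varden = 0.258 × 18.80% / 12.89% = 0.3763
β_Ellery = 0.718 × 19.26% / 12.89% = 1.0728
β_Renshaw = 0.290 × 28.07% / 12.89% = 0.6315
β_P = Σ w_i β_i = 0.25×0.3855 + 0.03×2.8778 + 0.24×1.4717 + 0.22×0.3763 + 0.18×1.0728 + 0.08×0.6315 = 0.8623
MRP = 5.27% − 1.69% = 3.58%
E(R_P) = R_f + β_P × MRP = 1.69% + 0.8623 × 3.58% = 4.78%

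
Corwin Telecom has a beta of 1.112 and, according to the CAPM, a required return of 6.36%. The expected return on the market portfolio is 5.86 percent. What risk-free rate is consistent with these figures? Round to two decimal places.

1.40%

E(R) = R_f + β(E(R_m) − R_f) = R_f(1 − β) + β·E(R_m)
6.36% = R_f × (1 − 1.112) + 1.112 × 5.86%
6.36% = R_f × -0.112 + 6.51632%
R_f = (6.36% − 6.51632%) / -0.112 = 1.40%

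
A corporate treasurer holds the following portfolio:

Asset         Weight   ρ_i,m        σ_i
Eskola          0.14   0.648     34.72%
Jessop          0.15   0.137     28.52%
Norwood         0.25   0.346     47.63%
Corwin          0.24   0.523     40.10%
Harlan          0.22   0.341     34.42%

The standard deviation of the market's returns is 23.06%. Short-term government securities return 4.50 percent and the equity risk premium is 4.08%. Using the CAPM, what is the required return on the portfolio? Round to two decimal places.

β_Eskola = 0.648 × 34.72% / 23.06% = 0.9757
β_Jessop = 0.137 × 28.52% / 23.06% = 0.1694
β_Norwood = 0.346 × 47.63% / 23.06% = 0.7147
β_Corwin = 0.523 × 40.10% / 23.06% = 0.9095
β_Harlan = 0.341 × 34.42% / 23.06% = 0.5090
β_P = Σ w_i β_i = 0.14×0.9757 + 0.15×0.1694 + 0.25×0.7147 + 0.24×0.9095 + 0.22×0.5090 = 0.6709
E(R_P) = R_f + β_P × MRP = 4.50% + 0.6709 × 4.08% = 7.24%

7.24%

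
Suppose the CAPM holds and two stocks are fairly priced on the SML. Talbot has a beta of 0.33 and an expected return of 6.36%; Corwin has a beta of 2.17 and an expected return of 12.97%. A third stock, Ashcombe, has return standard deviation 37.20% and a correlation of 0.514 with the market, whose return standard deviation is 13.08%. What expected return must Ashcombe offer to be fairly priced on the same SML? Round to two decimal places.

10.43%

MRP = (12.97% − 6.36%) / (2.17 − 0.33) = 3.5924%
R_f = 6.36% − 0.33 × 3.5924% = 5.1745%
β_Ashcombe = ρ·σ_i/σ_m = 0.514 × 37.20 / 13.08 = 1.4618
E(R_Ashcombe) = R_f + β × MRP = 5.1745% + 1.4618 × 3.5924% = 10.43%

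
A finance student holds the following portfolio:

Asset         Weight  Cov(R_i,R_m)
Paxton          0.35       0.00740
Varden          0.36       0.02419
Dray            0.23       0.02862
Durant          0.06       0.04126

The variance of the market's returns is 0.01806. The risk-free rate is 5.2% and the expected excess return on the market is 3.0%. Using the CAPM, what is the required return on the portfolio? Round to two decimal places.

8.58%

β_Paxton = 0.00740 / 0.01806 = 0.4097
β_Varden = 0.02419 / 0.01806 = 1.3394
β_Dray = 0.02862 / 0.01806 = 1.5847
β_Durant = 0.04126 / 0.01806 = 2.2846
β_P = Σ w_i β_i = 0.35×0.4097 + 0.36×1.3394 + 0.23×1.5847 + 0.06×2.2846 = 1.1271
E(R_P) = R_f + β_P × MRP = 5.2% + 1.1271 × 3.0% = 8.58%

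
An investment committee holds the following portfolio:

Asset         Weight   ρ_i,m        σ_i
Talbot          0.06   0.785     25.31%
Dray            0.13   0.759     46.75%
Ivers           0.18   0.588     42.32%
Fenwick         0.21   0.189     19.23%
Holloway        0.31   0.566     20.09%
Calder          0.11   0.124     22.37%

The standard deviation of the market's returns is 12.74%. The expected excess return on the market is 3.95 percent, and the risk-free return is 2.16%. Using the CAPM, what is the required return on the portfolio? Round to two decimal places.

β_Talbot = 0.785 × 25.31% / 12.74% = 1.5595
β_Dray = 0.759 × 46.75% / 12.74% = 2.7852
β_Ivers = 0.588 × 42.32% / 12.74% = 1.9532
β_Fenwick = 0.189 × 19.23% / 12.74% = 0.2853
β_Holloway = 0.566 × 20.09% / 12.74% = 0.8925
β_Calder = 0.124 × 22.37% / 12.74% = 0.2177
β_P = Σ w_i β_i = 0.06×1.5595 + 0.13×2.7852 + 0.18×1.9532 + 0.21×0.2853 + 0.31×0.8925 + 0.11×0.2177 = 1.1678
E(R_P) = R_f + β_P × MRP = 2.16% + 1.1678 × 3.95% = 6.77%

6.77%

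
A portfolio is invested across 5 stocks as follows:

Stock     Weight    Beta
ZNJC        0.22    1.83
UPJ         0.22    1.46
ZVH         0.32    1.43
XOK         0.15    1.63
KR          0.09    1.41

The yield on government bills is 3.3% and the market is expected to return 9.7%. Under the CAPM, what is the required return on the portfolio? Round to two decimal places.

13.24%

β_P = Σ w_i β_i = 0.22×1.83 + 0.22×1.46 + 0.32×1.43 + 0.15×1.63 + 0.09×1.41 = 1.5528
MRP = 9.7% − 3.3% = 6.40%
E(R_P) = R_f + β_P × MRP = 3.3% + 1.5528 × 6.4% = 13.24%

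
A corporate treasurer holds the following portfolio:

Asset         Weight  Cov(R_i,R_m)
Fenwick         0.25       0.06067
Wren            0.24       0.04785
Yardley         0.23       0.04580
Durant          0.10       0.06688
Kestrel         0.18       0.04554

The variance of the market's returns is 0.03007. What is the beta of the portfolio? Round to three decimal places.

1.732

β_Fenwick = 0.06067 / 0.03007 = 2.0176
β_Wren = 0.04785 / 0.03007 = 1.5913
β_Yardley = 0.04580 / 0.03007 = 1.5231
β_Durant = 0.06688 / 0.03007 = 2.2241
β_Kestrel = 0.04554 / 0.03007 = 1.5145
β_P = Σ w_i β_i = 0.25×2.0176 + 0.24×1.5913 + 0.23×1.5231 + 0.10×2.2241 + 0.18×1.5145 = 1.7316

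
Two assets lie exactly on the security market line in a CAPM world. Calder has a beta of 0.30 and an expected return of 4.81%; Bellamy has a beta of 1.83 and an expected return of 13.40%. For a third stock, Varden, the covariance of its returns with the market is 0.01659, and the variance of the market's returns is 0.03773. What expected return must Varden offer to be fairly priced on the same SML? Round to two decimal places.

5.59%

MRP = (13.40% − 4.81%) / (1.83 − 0.30) = 5.6144%
R_f = 4.81% − 0.30 × 5.6144% = 3.1257%
β_Varden = Cov / Var(R_m) = 0.01659 / 0.03773 = 0.4397
E(R_Varden) = R_f + β × MRP = 3.1257% + 0.4397 × 5.6144% = 5.59%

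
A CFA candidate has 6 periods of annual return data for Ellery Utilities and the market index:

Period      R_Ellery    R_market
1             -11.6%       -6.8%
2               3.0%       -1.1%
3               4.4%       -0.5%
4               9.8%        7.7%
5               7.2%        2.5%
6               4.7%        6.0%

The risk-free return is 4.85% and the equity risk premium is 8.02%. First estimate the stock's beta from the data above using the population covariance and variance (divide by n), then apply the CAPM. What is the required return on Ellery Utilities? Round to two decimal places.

Mean R_i = (-11.6 + 3.0 + 4.4 + 9.8 + 7.2 + 4.7) / 6 = 2.9167%
Mean R_m = (-6.8 − 1.1 − 0.5 + 7.7 + 2.5 + 6.0) / 6 = 1.3000%
Σ(R_i − R̄_i)(R_m − R̄_m) = 172.2900  ⇒  Cov = 172.2900 / 6 = 28.7150
Σ(R_m − R̄_m)² = 139.1000  ⇒  Var(R_m) = 139.1000 / 6 = 23.1833
β = Cov / Var(R_m) = 28.7150 / 23.1833 = 1.2386
E(R) = R_f + β × MRP = 4.85% + 1.2386 × 8.02% = 14.78%

14.78%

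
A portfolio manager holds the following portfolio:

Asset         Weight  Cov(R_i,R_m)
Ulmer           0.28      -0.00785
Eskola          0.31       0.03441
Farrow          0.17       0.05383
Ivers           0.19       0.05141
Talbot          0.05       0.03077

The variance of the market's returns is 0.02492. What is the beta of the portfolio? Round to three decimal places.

β_Ulmer = -0.00785 / 0.02492 = -0.3150
β_Eskola = 0.03441 / 0.02492 = 1.3808
β_Farrow = 0.05383 / 0.02492 = 2.1601
β_Ivers = 0.05141 / 0.02492 = 2.0630
β_Talbot = 0.03077 / 0.02492 = 1.2348
β_P = Σ w_i β_i = 0.28×-0.3150 + 0.31×1.3808 + 0.17×2.1601 + 0.19×2.0630 + 0.05×1.2348 = 1.1608

1.161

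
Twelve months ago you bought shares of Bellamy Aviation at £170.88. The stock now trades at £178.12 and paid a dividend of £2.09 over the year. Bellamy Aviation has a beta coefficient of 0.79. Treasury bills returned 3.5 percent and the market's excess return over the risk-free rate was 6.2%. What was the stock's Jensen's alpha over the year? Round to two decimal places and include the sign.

Realised HPR = (P1 + D1 − P0) / P0 = (178.12 + 2.09 − 170.88) / 170.88 = 9.33 / 170.88 = 5.4600%
CAPM required = R_f + β·MRP = 3.5% + 0.79 × 6.2% = 8.3980%
α = realised − required = 5.4600% − 8.3980% = -2.94%

-2.94%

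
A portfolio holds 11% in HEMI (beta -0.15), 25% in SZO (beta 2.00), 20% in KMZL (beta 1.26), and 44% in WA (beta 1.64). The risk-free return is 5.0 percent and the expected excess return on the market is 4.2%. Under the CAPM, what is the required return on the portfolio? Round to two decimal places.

11.12%

β_P = Σ w_i β_i = 0.11×-0.15 + 0.25×2.00 + 0.20×1.26 + 0.44×1.64 = 1.4571
E(R_P) = R_f + β_P × MRP = 5.0% + 1.4571 × 4.2% = 11.12%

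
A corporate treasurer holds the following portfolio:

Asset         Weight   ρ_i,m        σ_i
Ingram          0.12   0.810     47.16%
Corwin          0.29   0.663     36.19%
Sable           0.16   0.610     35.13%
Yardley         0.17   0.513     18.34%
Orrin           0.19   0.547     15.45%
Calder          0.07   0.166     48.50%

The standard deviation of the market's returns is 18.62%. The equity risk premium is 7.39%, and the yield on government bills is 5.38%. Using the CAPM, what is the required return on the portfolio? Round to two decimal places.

12.82%

β_Ingram = 0.810 × 47.16% / 18.62% = 2.0515
β_Corwin = 0.663 × 36.19% / 18.62% = 1.2886
β_Sable = 0.610 × 35.13% / 18.62% = 1.1509
β_Yardley = 0.513 × 18.34% / 18.62% = 0.5053
β_Orrin = 0.547 × 15.45% / 18.62% = 0.4539
β_Calder = 0.166 × 48.50% / 18.62% = 0.4324
β_P = Σ w_i β_i = 0.12×2.0515 + 0.29×1.2886 + 0.16×1.1509 + 0.17×0.5053 + 0.19×0.4539 + 0.07×0.4324 = 1.0064
E(R_P) = R_f + β_P × MRP = 5.38% + 1.0064 × 7.39% = 12.82%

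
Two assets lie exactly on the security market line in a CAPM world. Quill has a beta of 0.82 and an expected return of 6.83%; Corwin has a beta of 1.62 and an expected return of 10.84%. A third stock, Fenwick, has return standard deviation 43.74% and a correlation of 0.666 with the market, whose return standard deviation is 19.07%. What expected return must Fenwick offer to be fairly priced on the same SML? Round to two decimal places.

10.38%

MRP = (10.84% − 6.83%) / (1.62 − 0.82) = 5.0125%
R_f = 6.83% − 0.82 × 5.0125% = 2.7198%
β_Fenwick = ρ·σ_i/σ_m = 0.666 × 43.74 / 19.07 = 1.5276
E(R_Fenwick) = R_f + β × MRP = 2.7198% + 1.5276 × 5.0125% = 10.38%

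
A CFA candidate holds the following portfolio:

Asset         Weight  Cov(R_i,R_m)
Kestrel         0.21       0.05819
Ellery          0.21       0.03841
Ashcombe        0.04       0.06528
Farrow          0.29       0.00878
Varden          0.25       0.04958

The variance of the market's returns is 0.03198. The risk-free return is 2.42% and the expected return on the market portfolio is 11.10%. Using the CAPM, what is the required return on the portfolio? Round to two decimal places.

β_Kestrel = 0.05819 / 0.03198 = 1.8196
β_Ellery = 0.03841 / 0.03198 = 1.2011
β_Ashcombe = 0.06528 / 0.03198 = 2.0413
β_Farrow = 0.00878 / 0.03198 = 0.2745
β_Varden = 0.04958 / 0.03198 = 1.5503
β_P = Σ w_i β_i = 0.21×1.8196 + 0.21×1.2011 + 0.04×2.0413 + 0.29×0.2745 + 0.25×1.5503 = 1.1832
MRP = 11.10% − 2.42% = 8.68%
E(R_P) = R_f + β_P × MRP = 2.42% + 1.1832 × 8.68% = 12.69%

12.69%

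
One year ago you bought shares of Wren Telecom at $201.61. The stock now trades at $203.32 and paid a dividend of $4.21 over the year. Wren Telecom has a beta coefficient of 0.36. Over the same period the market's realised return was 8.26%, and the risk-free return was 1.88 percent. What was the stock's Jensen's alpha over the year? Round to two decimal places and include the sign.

-1.24%

Realised HPR = (P1 + D1 − P0) / P0 = (203.32 + 4.21 − 201.61) / 201.61 = 5.92 / 201.61 = 2.9364%
MRP = 8.26% − 1.88% = 6.38%
CAPM required = R_f + β·MRP = 1.88% + 0.36 × 6.38% = 4.1768%
α = realised − required = 2.9364% − 4.1768% = -1.24%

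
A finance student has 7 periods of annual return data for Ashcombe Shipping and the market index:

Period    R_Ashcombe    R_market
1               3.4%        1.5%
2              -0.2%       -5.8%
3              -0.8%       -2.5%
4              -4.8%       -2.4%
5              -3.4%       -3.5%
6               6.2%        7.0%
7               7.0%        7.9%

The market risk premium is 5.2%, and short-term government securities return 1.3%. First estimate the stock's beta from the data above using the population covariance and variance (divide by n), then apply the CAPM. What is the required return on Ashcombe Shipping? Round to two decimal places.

Mean R_i = (3.4 − 0.2 − 0.8 − 4.8 − 3.4 + 6.2 + 7.0) / 7 = 1.0571%
Mean R_m = (1.5 − 5.8 − 2.5 − 2.4 − 3.5 + 7.0 + 7.9) / 7 = 0.3143%
Σ(R_i − R̄_i)(R_m − R̄_m) = 128.0543  ⇒  Cov = 128.0543 / 7 = 18.2935
Σ(R_m − R̄_m)² = 170.8686  ⇒  Var(R_m) = 170.8686 / 7 = 24.4098
β = Cov / Var(R_m) = 18.2935 / 24.4098 = 0.7494
E(R) = R_f + β × MRP = 1.3% + 0.7494 × 5.2% = 5.20%

5.20%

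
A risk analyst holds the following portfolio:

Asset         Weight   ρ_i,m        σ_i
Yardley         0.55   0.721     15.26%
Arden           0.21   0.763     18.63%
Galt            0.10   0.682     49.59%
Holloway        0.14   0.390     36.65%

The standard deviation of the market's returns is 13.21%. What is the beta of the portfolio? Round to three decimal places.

β_Yardley = 0.721 × 15.26% / 13.21% = 0.8329
β_Arden = 0.763 × 18.63% / 13.21% = 1.0761
β_Galt = 0.682 × 49.59% / 13.21% = 2.5602
β_Holloway = 0.390 × 36.65% / 13.21% = 1.0820
β_P = Σ w_i β_i = 0.55×0.8329 + 0.21×1.0761 + 0.10×2.5602 + 0.14×1.0820 = 1.0916

1.092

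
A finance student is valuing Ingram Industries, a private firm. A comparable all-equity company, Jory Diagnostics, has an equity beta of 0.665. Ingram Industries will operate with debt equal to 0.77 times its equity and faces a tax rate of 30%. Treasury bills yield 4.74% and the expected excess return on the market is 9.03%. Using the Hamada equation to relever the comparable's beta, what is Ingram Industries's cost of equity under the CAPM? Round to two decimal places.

13.98%

β_L = β_U × [1 + (1 − t)(D/E)] = 0.665 × [1 + (1 − 0.30) × 0.77]
    = 0.665 × [1 + 0.70 × 0.77] = 0.665 × 1.5390 = 1.0234
E(R) = R_f + β_L × MRP = 4.74% + 1.0234 × 9.03% = 13.98%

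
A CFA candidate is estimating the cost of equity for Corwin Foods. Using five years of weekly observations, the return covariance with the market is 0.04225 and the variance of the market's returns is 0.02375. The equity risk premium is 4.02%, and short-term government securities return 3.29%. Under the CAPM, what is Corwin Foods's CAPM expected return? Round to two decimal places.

β = Cov(R_i, R_m) / Var(R_m) = 0.04225 / 0.02375 = 1.7789
E(R) = R_f + β × MRP = 3.29% + 1.7789 × 4.02% = 10.44%

10.44%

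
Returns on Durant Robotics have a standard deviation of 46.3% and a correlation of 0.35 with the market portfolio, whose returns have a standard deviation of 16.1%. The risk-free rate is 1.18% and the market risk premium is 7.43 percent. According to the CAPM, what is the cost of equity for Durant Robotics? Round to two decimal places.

8.66%

β = ρ × σ_i / σ_m = 0.35 × 46.3% / 16.1% = 1.0065
E(R) = 1.18% + 1.0065 × 7.43% = 8.66%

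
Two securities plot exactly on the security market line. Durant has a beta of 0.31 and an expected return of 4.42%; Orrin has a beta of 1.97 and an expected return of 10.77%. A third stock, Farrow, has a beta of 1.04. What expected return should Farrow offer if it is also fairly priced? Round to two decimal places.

MRP (SML slope) = (10.77% − 4.42%) / (1.97 − 0.31) = 6.35% / 1.66 = 3.8253%
R_f (intercept) = 4.42% − 0.31 × 3.8253% = 3.2342%
E(R_Farrow) = R_f + β × MRP = 3.2342% + 1.04 × 3.8253% = 7.21%

7.21%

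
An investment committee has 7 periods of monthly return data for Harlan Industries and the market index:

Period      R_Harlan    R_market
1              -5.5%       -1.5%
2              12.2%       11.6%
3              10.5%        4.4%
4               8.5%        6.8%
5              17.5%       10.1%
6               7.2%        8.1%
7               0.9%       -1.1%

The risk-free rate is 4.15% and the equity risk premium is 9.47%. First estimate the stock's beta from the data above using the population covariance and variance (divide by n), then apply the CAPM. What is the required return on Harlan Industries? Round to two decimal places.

Mean R_i = (-5.5 + 12.2 + 10.5 + 8.5 + 17.5 + 7.2 + 0.9) / 7 = 7.3286%
Mean R_m = (-1.5 + 11.6 + 4.4 + 6.8 + 10.1 + 8.1 − 1.1) / 7 = 5.4857%
Σ(R_i − R̄_i)(R_m − R̄_m) = 206.4329  ⇒  Cov = 206.4329 / 7 = 29.4904
Σ(R_m − R̄_m)² = 160.5886  ⇒  Var(R_m) = 160.5886 / 7 = 22.9412
β = Cov / Var(R_m) = 29.4904 / 22.9412 = 1.2855
E(R) = R_f + β × MRP = 4.15% + 1.2855 × 9.47% = 16.32%

16.32%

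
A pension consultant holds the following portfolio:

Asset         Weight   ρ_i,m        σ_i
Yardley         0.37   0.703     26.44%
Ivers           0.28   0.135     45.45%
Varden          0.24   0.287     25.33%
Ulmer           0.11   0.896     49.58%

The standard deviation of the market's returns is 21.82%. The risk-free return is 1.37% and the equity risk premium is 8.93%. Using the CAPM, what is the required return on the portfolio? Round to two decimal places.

7.60%

β_Yardley = 0.703 × 26.44% / 21.82% = 0.8518
β_Ivers = 0.135 × 45.45% / 21.82% = 0.2812
β_Varden = 0.287 × 25.33% / 21.82% = 0.3332
β_Ulmer = 0.896 × 49.58% / 21.82% = 2.0359
β_P = Σ w_i β_i = 0.37×0.8518 + 0.28×0.2812 + 0.24×0.3332 + 0.11×2.0359 = 0.6978
E(R_P) = R_f + β_P × MRP = 1.37% + 0.6978 × 8.93% = 7.60%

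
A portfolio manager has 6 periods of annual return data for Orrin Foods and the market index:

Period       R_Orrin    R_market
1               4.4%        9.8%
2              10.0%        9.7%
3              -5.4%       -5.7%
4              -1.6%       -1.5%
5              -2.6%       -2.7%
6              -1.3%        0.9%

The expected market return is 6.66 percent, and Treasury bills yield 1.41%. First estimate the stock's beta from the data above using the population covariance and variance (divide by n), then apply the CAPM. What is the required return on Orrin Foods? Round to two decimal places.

Mean R_i = (4.4 + 10.0 − 5.4 − 1.6 − 2.6 − 1.3) / 6 = 0.5833%
Mean R_m = (9.8 + 9.7 − 5.7 − 1.5 − 2.7 + 0.9) / 6 = 1.7500%
Σ(R_i − R̄_i)(R_m − R̄_m) = 173.0250  ⇒  Cov = 173.0250 / 6 = 28.8375
Σ(R_m − R̄_m)² = 214.5950  ⇒  Var(R_m) = 214.5950 / 6 = 35.7658
β = Cov / Var(R_m) = 28.8375 / 35.7658 = 0.8063
MRP = 6.66% − 1.41% = 5.25%
E(R) = R_f + β × MRP = 1.41% + 0.8063 × 5.25% = 5.64%

5.64%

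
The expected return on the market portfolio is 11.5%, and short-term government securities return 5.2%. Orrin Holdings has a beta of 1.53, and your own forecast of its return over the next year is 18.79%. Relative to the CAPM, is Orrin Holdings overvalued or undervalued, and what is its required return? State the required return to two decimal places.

MRP = 11.5% − 5.2% = 6.30%
Required return = R_f + β·MRP = 5.2% + 1.53 × 6.3% = 14.84%
Forecast 18.79% > required 14.84% → the stock plots above the SML → undervalued.

Undervalued; required return 14.84%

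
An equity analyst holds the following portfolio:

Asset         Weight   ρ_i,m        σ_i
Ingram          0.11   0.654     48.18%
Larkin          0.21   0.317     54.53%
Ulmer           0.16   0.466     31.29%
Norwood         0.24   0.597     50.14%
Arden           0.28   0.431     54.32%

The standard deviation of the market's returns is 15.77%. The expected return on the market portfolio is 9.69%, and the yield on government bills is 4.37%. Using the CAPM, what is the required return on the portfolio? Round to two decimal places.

β_Ingram = 0.654 × 48.18% / 15.77% = 1.9981
β_Larkin = 0.317 × 54.53% / 15.77% = 1.0961
β_Ulmer = 0.466 × 31.29% / 15.77% = 0.9246
β_Norwood = 0.597 × 50.14% / 15.77% = 1.8981
β_Arden = 0.431 × 54.32% / 15.77% = 1.4846
β_P = Σ w_i β_i = 0.11×1.9981 + 0.21×1.0961 + 0.16×0.9246 + 0.24×1.8981 + 0.28×1.4846 = 1.4691
MRP = 9.69% − 4.37% = 5.32%
E(R_P) = R_f + β_P × MRP = 4.37% + 1.4691 × 5.32% = 12.19%

12.19%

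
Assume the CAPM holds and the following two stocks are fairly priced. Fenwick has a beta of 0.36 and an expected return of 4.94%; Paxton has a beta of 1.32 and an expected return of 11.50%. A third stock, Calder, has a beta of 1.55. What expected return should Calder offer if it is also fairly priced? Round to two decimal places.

MRP (SML slope) = (11.50% − 4.94%) / (1.32 − 0.36) = 6.56% / 0.96 = 6.8333%
R_f (intercept) = 4.94% − 0.36 × 6.8333% = 2.4800%
E(R_Calder) = R_f + β × MRP = 2.4800% + 1.55 × 6.8333% = 13.07%

13.07%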